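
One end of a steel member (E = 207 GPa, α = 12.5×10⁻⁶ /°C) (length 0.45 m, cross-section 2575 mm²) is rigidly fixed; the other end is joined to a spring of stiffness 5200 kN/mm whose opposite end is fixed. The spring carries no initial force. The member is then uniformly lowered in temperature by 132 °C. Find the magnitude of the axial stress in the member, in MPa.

σ ≈ 278 MPa (tensile)

Free thermal contraction: δ_free = αΔT L = 12.5×10⁻⁶ × 132 × 450 = 0.7425 mm.
With a force P in the spring, the elastic change of the member is PL/(AE) and that of the spring is P/k; compatibility requires their sum to equal δ_free.
So P = δ_free / [L/(AE) + 1/k] = 0.7425 / [ 450/(2575×207×10³) + 1/(5200×10³) ].
P = 0.7425 / 1.037×10⁻⁶ = 716300 N.
σ = P/A = 716300/2575 = 278.2 MPa.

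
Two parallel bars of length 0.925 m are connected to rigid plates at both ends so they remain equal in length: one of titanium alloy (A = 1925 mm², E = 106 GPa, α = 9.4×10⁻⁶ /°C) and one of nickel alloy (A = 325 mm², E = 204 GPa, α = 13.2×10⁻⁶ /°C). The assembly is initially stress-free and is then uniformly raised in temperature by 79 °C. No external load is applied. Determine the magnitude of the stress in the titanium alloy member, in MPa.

Both members must finish at the same length. With the larger α, the nickel alloy tends to over-expand; the plates restrain it, putting the nickel alloy in compression and the titanium alloy in tension. With no external load the two internal forces are equal and opposite, magnitude P.
Compatibility of the two members (thermal + elastic change equal): (α₁ − α₂)ΔT = P·[1/(A₁E₁) + 1/(A₂E₂)].
|α₁ − α₂|·ΔT = 3.8×10⁻⁶ × 79 = 0.0003002.
1/(A₁E₁) + 1/(A₂E₂) = 1/(1925×106×10³) + 1/(325×204×10³) = 1.998×10⁻⁸ N⁻¹.
So P = 0.0003002 / 1.998×10⁻⁸ = 15.02 kN.
σ_{titanium alloy} = P/A₁ = 15020/1925 = 7.804 MPa, tensile.

σ ≈ 7.8 MPa (tensile)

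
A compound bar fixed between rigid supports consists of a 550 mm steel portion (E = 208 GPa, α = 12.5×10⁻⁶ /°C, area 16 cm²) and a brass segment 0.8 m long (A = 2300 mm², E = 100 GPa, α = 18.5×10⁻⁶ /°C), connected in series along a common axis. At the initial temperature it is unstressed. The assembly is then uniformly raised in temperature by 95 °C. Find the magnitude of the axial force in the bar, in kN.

P ≈ 401 kN (compressive)

If the supports were absent, the total length change would be Σ αᵢΔT Lᵢ = 12.5×10⁻⁶×95×550 + 18.5×10⁻⁶×95×800 = 2.059 mm.
The rigid supports impose zero overall length change; the single axial force P common to all segments must satisfy P Σ Lᵢ/(AᵢEᵢ) = δ_free.
Σ Lᵢ/(AᵢEᵢ) = 550/(1600×208×10³) + 800/(2300×100×10³) = 5.131×10⁻⁶ mm/N.
So P = 2.059 / 5.131×10⁻⁶ = 401.3 kN, compressive.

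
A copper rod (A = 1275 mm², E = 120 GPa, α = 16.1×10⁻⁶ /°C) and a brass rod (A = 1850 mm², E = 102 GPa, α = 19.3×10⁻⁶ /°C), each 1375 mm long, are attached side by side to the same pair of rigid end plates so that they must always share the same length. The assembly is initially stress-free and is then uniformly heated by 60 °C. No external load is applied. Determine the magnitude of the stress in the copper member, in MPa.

σ ≈ 12.7 MPa (tensile)

Equilibrium of a rigid end plate with no external load gives equal and opposite internal forces ±P in the two members. Since α_{brass} > α_{copper}, heating drives the brass into compression and the copper into tension.
Compatibility of the two members (thermal + elastic change equal): (α₁ − α₂)ΔT = P·[1/(A₁E₁) + 1/(A₂E₂)].
|α₁ − α₂|·ΔT = 3.2×10⁻⁶ × 60 = 0.000192.
1/(A₁E₁) + 1/(A₂E₂) = 1/(1275×120×10³) + 1/(1850×102×10³) = 1.184×10⁻⁸ N⁻¹.
So P = 0.000192 / 1.184×10⁻⁸ = 16.22 kN.
σ_{copper} = P/A₁ = 16220/1275 = 12.72 MPa, tensile.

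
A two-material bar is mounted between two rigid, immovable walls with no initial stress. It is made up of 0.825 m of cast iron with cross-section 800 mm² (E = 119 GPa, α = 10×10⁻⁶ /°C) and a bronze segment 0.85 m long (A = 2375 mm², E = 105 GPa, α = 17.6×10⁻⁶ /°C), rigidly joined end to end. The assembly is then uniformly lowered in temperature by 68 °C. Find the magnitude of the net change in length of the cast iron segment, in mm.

|ΔL| ≈ 0.572 mm

With the walls removed the bar would change length by δ_free = Σ αᵢΔT Lᵢ = 10×10⁻⁶×68×825 + 17.6×10⁻⁶×68×850 = 1.578 mm.
The rigid supports impose zero overall length change; the single axial force P common to all segments must satisfy P Σ Lᵢ/(AᵢEᵢ) = δ_free.
Σ Lᵢ/(AᵢEᵢ) = 825/(800×119×10³) + 850/(2375×105×10³) = 1.207×10⁻⁵ mm/N.
P = 1.578 / 1.207×10⁻⁵ = 130700 N = 130.7 kN, tensile.
For the cast iron segment, free thermal change = 10×10⁻⁶×68×825 = 0.561 mm and elastic change from P = 130700×825/(800×119×10³) = 1.133 mm; these oppose, so the net change is 0.572 mm (segment lengthens).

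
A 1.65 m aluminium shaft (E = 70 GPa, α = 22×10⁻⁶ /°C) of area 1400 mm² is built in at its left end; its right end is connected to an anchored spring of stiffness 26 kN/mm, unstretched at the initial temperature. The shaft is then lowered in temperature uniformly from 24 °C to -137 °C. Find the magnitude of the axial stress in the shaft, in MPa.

The unrestrained thermal change is αΔT L = 22×10⁻⁶ × 161 × 1650 = 5.844 mm.
Let P be the tensile force in the spring. The shaft extends elastically by PL/(AE) and the spring stretches by P/k; together these equal δ_free.
P [ L/(AE) + 1/k ] = δ_free → P [ 1650/(1400×70×10³) + 1/(26×10³) ] = 5.844.
P = 5.844 / 5.53×10⁻⁵ = 105700 N.
σ = P/A = 105700/1400 = 75.49 MPa.

σ ≈ 75.5 MPa (tensile)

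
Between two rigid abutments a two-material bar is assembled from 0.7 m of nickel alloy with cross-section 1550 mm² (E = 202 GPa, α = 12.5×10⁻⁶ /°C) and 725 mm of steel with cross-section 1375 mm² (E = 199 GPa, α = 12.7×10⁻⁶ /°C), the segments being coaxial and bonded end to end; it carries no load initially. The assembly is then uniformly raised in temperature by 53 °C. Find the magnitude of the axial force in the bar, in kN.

P ≈ 195 kN (compressive)

With the walls removed the bar would change length by δ_free = Σ αᵢΔT Lᵢ = 12.5×10⁻⁶×53×700 + 12.7×10⁻⁶×53×725 = 0.9517 mm.
The walls prevent any net length change, so an axial force P (same in every segment) develops. Compatibility: P · Σ Lᵢ/(AᵢEᵢ) = δ_free.
Σ Lᵢ/(AᵢEᵢ) = 700/(1550×202×10³) + 725/(1375×199×10³) = 4.885×10⁻⁶ mm/N.
P = 0.9517 / 4.885×10⁻⁶ = 194800 N = 194.8 kN, compressive.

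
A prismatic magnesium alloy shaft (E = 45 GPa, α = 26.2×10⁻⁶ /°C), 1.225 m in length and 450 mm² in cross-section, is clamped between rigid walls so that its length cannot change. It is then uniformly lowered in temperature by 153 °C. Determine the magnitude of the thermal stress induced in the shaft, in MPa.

The supports are rigid, so the total axial strain is zero. The restrained thermal strain is ε = αΔT = 26.2×10⁻⁶ × 153 = 4008.6×10⁻⁶.
σ = EαΔT = 45×10³ × 26.2×10⁻⁶ × 153 = 180.4 MPa (tensile; the shaft is trying to contract).

σ ≈ 180 MPa (tensile)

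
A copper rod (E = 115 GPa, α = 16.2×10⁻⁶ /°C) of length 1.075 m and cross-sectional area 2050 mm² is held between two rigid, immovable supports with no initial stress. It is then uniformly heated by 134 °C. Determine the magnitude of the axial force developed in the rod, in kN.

With zero net strain, σ = E·αΔT = 115 GPa × 16.2×10⁻⁶ × 134 = 249.6 MPa.
Axial force P = σA = 249.6 × 2050 = 511800 N = 511.8 kN, compressive.

P ≈ 512 kN (compressive)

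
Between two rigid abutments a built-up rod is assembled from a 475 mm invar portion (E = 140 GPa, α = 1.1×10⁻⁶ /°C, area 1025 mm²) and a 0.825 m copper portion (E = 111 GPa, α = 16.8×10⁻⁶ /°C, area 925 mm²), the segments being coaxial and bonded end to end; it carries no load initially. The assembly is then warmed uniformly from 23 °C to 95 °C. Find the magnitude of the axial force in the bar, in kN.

P ≈ 91.3 kN (compressive)

If the supports were absent, the total length change would be Σ αᵢΔT Lᵢ = 1.1×10⁻⁶×72×475 + 16.8×10⁻⁶×72×825 = 1.036 mm.
The walls prevent any net length change, so an axial force P (same in every segment) develops. Compatibility: P · Σ Lᵢ/(AᵢEᵢ) = δ_free.
Σ Lᵢ/(AᵢEᵢ) = 475/(1025×140×10³) + 825/(925×111×10³) = 1.135×10⁻⁵ mm/N.
P = 1.036 / 1.135×10⁻⁵ = 91280 N = 91.28 kN, compressive.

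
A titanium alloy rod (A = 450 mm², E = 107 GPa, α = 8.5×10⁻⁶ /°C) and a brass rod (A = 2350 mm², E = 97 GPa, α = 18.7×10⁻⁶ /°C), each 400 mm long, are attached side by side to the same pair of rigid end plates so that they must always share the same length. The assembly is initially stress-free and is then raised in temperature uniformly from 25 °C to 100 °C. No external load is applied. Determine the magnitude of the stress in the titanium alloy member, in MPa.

σ ≈ 67.6 MPa (tensile)

Equilibrium of a rigid end plate with no external load gives equal and opposite internal forces ±P in the two members. Since α_{brass} > α_{titanium alloy}, heating drives the brass into compression and the titanium alloy into tension.
Compatibility of the two members (thermal + elastic change equal): (α₁ − α₂)ΔT = P·[1/(A₁E₁) + 1/(A₂E₂)].
|α₁ − α₂|·ΔT = 10.2×10⁻⁶ × 75 = 0.000765.
1/(A₁E₁) + 1/(A₂E₂) = 1/(450×107×10³) + 1/(2350×97×10³) = 2.516×10⁻⁸ N⁻¹.
P = 0.000765 / 2.516×10⁻⁸ = 30410 N = 30.41 kN.
σ_{titanium alloy} = P/A₁ = 30410/450 = 67.58 MPa, tensile.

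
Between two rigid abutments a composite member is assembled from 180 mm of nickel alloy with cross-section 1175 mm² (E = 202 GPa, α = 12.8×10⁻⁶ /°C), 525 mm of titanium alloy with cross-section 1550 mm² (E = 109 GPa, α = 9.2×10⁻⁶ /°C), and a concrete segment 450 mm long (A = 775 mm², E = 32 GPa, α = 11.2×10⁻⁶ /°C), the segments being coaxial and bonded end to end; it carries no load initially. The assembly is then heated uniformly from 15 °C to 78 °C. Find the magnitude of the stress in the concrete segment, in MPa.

σ ≈ 45 MPa (compressive)

With the walls removed the bar would change length by δ_free = Σ αᵢΔT Lᵢ = 12.8×10⁻⁶×63×180 + 9.2×10⁻⁶×63×525 + 11.2×10⁻⁶×63×450 = 0.767 mm.
Since the ends are fixed, an axial force P builds up, equal in every segment, with P · Σ Lᵢ/(AᵢEᵢ) = δ_free.
Σ Lᵢ/(AᵢEᵢ) = 180/(1175×202×10³) + 525/(1550×109×10³) + 450/(775×32×10³) = 2.201×10⁻⁵ mm/N.
So P = 0.767 / 2.201×10⁻⁵ = 34.84 kN, compressive.
σ_{concrete} = P / A = 34840 / 775 = 44.96 MPa.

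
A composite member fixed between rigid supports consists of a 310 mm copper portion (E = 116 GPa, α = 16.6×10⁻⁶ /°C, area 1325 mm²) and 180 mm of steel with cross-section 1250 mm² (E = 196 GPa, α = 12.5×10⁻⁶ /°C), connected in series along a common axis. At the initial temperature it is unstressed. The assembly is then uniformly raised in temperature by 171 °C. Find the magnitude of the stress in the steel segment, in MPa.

With the walls removed the bar would change length by δ_free = Σ αᵢΔT Lᵢ = 16.6×10⁻⁶×171×310 + 12.5×10⁻⁶×171×180 = 1.265 mm.
The walls prevent any net length change, so an axial force P (same in every segment) develops. Compatibility: P · Σ Lᵢ/(AᵢEᵢ) = δ_free.
The series flexibility is Σ Lᵢ/(AᵢEᵢ) = 310/(1325×116×10³) + 180/(1250×196×10³) = 2.752×10⁻⁶ mm/N.
Hence P = δ_free / Σ(L/AE) = 1.265/2.752×10⁻⁶ = 459.6 kN (compressive).
σ_{steel} = P / A = 459600 / 1250 = 367.7 MPa.

σ ≈ 368 MPa (compressive)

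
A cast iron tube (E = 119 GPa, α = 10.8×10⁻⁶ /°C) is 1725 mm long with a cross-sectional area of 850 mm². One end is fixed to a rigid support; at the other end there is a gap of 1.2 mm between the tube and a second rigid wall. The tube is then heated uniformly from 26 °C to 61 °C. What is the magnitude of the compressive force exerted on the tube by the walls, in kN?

Free thermal elongation = αΔT L = 10.8×10⁻⁶ × 35 × 1725 = 0.652 mm.
This is smaller than the 1.2 mm clearance, so the tube expands freely without reaching the stop — the stress is zero.

P ≈ 0 kN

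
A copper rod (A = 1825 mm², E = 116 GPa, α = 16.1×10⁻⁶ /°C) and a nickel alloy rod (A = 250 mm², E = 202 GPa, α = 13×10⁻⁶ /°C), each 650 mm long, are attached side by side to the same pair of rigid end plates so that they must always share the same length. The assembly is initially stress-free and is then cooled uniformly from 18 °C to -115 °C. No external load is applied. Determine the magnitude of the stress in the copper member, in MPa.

σ ≈ 9.21 MPa (tensile)

Equilibrium of a rigid end plate with no external load gives equal and opposite internal forces ±P in the two members. Since α_{copper} > α_{nickel alloy}, cooling drives the copper into tension and the nickel alloy into compression.
Equating the net (thermal + elastic) strains gives |α₁ − α₂|·ΔT = P·[1/(A₁E₁) + 1/(A₂E₂)].
|α₁ − α₂|·ΔT = 3.1×10⁻⁶ × 133 = 0.0004123.
1/(A₁E₁) + 1/(A₂E₂) = 1/(1825×116×10³) + 1/(250×202×10³) = 2.453×10⁻⁸ N⁻¹.
So P = 0.0004123 / 2.453×10⁻⁸ = 16.81 kN.
σ_{copper} = P/A₁ = 16810/1825 = 9.211 MPa, tensile.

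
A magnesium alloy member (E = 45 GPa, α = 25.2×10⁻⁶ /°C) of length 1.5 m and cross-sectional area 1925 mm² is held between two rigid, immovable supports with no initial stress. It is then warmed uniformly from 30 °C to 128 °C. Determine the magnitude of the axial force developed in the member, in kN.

P ≈ 214 kN (compressive)

Full restraint means ε = 0, so the stress is σ = EαΔT = 45×10³ × 25.2×10⁻⁶ × 98 = 111.1 MPa.
P = AEαΔT = 1925 × 45×10³ × 25.2×10⁻⁶ × 98 = 213.9 kN (compressive).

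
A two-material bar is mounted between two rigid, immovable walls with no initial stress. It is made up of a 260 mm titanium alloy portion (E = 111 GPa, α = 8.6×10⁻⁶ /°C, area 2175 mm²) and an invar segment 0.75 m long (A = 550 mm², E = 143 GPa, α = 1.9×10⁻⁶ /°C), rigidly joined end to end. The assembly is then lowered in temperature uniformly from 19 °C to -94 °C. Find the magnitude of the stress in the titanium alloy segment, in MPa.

σ ≈ 17.9 MPa (tensile)

With the walls removed the bar would change length by δ_free = Σ αᵢΔT Lᵢ = 8.6×10⁻⁶×113×260 + 1.9×10⁻⁶×113×750 = 0.4137 mm.
The walls prevent any net length change, so an axial force P (same in every segment) develops. Compatibility: P · Σ Lᵢ/(AᵢEᵢ) = δ_free.
Σ Lᵢ/(AᵢEᵢ) = 260/(2175×111×10³) + 750/(550×143×10³) = 1.061×10⁻⁵ mm/N.
Hence P = δ_free / Σ(L/AE) = 0.4137/1.061×10⁻⁵ = 38.98 kN (tensile).
σ_{titanium alloy} = P / A = 38980 / 2175 = 17.92 MPa.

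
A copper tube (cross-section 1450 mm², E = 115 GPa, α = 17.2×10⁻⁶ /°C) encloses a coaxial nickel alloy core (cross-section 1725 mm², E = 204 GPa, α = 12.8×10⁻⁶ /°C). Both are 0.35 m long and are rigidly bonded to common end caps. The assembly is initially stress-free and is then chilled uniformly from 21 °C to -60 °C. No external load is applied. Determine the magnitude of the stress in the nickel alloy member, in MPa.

Equilibrium of a rigid end plate with no external load gives equal and opposite internal forces ±P in the two members. Since α_{copper} > α_{nickel alloy}, cooling drives the copper into tension and the nickel alloy into compression.
Equating the net (thermal + elastic) strains gives |α₁ − α₂|·ΔT = P·[1/(A₁E₁) + 1/(A₂E₂)].
|α₁ − α₂|·ΔT = 4.4×10⁻⁶ × 81 = 0.0003564.
1/(A₁E₁) + 1/(A₂E₂) = 1/(1450×115×10³) + 1/(1725×204×10³) = 8.839×10⁻⁹ N⁻¹.
So P = 0.0003564 / 8.839×10⁻⁹ = 40.32 kN.
σ_{nickel alloy} = P/A₂ = 40320/1725 = 23.38 MPa, compressive.

σ ≈ 23.4 MPa (compressive)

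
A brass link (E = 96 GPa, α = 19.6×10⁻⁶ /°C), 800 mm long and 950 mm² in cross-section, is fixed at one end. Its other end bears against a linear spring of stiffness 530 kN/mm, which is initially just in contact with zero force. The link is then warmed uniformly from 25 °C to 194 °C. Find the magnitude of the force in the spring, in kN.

Free thermal expansion: δ_free = αΔT L = 19.6×10⁻⁶ × 169 × 800 = 2.65 mm.
Let P be the compressive force at the spring. The link shortens elastically by PL/(AE) and the spring compresses by P/k; together these equal δ_free.
P [ L/(AE) + 1/k ] = δ_free → P [ 800/(950×96×10³) + 1/(530×10³) ] = 2.65.
P = 2.65 / 1.066×10⁻⁵ = 248600 N.

P ≈ 249 kN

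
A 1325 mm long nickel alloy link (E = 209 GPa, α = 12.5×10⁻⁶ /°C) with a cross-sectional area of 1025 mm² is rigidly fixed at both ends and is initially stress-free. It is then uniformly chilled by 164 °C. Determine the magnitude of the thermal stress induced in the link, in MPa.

With length fixed, the mechanical strain must cancel the thermal strain αΔT = 12.5×10⁻⁶ × 164 = 2050×10⁻⁶.
σ = EαΔT = 209×10³ × 12.5×10⁻⁶ × 164 = 428.4 MPa (tensile; the link is trying to contract).

σ ≈ 428 MPa (tensile)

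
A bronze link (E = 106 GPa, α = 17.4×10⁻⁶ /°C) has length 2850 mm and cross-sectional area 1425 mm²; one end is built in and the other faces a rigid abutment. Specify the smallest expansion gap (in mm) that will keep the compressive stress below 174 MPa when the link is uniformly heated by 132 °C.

g ≈ 1.87 mm

With no wall the link would lengthen by αΔT L = 17.4×10⁻⁶ × 132 × 2850 = 6.546 mm.
A stress of 174 MPa corresponds to the wall pushing the link back by σL/E = 174×2850/(106×10³) = 4.678 mm.
The gap must absorb the remainder: g_min = 6.546 − 4.678 = 1.868 mm.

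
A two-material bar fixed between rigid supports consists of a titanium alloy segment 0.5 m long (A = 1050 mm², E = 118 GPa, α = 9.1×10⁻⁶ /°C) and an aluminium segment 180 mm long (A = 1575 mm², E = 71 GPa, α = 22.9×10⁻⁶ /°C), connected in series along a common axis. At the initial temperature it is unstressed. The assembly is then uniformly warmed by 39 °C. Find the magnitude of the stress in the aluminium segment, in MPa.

σ ≈ 38 MPa (compressive)

With the walls removed the bar would change length by δ_free = Σ αᵢΔT Lᵢ = 9.1×10⁻⁶×39×500 + 22.9×10⁻⁶×39×180 = 0.3382 mm.
The rigid supports impose zero overall length change; the single axial force P common to all segments must satisfy P Σ Lᵢ/(AᵢEᵢ) = δ_free.
Σ Lᵢ/(AᵢEᵢ) = 500/(1050×118×10³) + 180/(1575×71×10³) = 5.645×10⁻⁶ mm/N.
Hence P = δ_free / Σ(L/AE) = 0.3382/5.645×10⁻⁶ = 59.91 kN (compressive).
σ_{aluminium} = P / A = 59910 / 1575 = 38.04 MPa.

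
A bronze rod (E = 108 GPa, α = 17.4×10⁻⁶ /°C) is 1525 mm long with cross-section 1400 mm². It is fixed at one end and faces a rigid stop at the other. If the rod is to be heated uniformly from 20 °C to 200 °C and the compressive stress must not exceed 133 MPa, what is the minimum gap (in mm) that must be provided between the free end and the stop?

g ≈ 2.9 mm

With no wall the rod would lengthen by αΔT L = 17.4×10⁻⁶ × 180 × 1525 = 4.776 mm.
A stress of 133 MPa corresponds to the wall pushing the rod back by σL/E = 133×1525/(108×10³) = 1.878 mm.
So the gap has to take up the difference, g_min = δ_free − σL/E = 4.776 − 1.878 = 2.898 mm.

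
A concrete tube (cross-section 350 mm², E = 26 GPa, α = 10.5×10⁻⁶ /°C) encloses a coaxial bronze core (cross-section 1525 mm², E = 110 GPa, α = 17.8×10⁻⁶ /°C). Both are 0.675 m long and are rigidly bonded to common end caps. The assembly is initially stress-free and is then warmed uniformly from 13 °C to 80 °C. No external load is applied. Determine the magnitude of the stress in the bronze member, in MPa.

Equilibrium of a rigid end plate with no external load gives equal and opposite internal forces ±P in the two members. Since α_{bronze} > α_{concrete}, heating drives the bronze into compression and the concrete into tension.
Setting the final lengths equal and cancelling L: (α₁ − α₂)ΔT = P/(A₁E₁) + P/(A₂E₂).
|α₁ − α₂|·ΔT = 7.3×10⁻⁶ × 67 = 0.0004891.
1/(A₁E₁) + 1/(A₂E₂) = 1/(350×26×10³) + 1/(1525×110×10³) = 1.159×10⁻⁷ N⁻¹.
So P = 0.0004891 / 1.159×10⁻⁷ = 4.222 kN.
σ_{bronze} = P/A₂ = 4222/1525 = 2.768 MPa, compressive.

σ ≈ 2.77 MPa (compressive)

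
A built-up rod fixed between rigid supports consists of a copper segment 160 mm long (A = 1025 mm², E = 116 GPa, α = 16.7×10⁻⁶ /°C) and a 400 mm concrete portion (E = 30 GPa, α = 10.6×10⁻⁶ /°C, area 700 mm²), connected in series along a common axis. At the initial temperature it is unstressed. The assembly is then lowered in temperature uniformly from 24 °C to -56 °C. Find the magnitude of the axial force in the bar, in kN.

P ≈ 27.1 kN (tensile)

With the walls removed the bar would change length by δ_free = Σ αᵢΔT Lᵢ = 16.7×10⁻⁶×80×160 + 10.6×10⁻⁶×80×400 = 0.553 mm.
Since the ends are fixed, an axial force P builds up, equal in every segment, with P · Σ Lᵢ/(AᵢEᵢ) = δ_free.
The series flexibility is Σ Lᵢ/(AᵢEᵢ) = 160/(1025×116×10³) + 400/(700×30×10³) = 2.039×10⁻⁵ mm/N.
P = 0.553 / 2.039×10⁻⁵ = 27110 N = 27.11 kN, tensile.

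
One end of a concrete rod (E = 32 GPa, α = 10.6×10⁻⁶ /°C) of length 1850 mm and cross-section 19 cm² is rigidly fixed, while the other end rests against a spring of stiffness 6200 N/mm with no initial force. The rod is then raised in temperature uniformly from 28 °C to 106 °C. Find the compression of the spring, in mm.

The unrestrained thermal change is αΔT L = 10.6×10⁻⁶ × 78 × 1850 = 1.53 mm.
Let P be the compressive force at the spring. The rod shortens elastically by PL/(AE) and the spring compresses by P/k; together these equal δ_free.
So P = δ_free / [L/(AE) + 1/k] = 1.53 / [ 1850/(1900×32×10³) + 1/(6200) ].
P = 1.53 / 0.0001917 = 7978 N.
Spring compression = P/k = 7978/(6200) = 1.287 mm.

δ ≈ 1.29 mm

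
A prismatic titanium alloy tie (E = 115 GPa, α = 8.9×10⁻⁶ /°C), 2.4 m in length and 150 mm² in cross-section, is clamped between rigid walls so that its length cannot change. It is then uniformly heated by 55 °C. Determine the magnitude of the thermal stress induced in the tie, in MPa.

Because both ends are immovable the net strain is zero, and the suppressed thermal strain is αΔT = 8.9×10⁻⁶ × 55 = 489.5×10⁻⁶.
Hence σ = E·αΔT = 115×10³ × 489.5×10⁻⁶ = 56.29 MPa, compressive.

σ ≈ 56.3 MPa (compressive)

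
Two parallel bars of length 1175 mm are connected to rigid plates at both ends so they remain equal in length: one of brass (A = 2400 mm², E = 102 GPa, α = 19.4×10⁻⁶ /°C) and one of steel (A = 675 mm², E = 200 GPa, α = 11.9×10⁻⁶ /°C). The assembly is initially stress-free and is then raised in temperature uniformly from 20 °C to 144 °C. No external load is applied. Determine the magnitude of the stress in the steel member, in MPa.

Both members must finish at the same length. With the larger α, the brass tends to over-expand; the plates restrain it, putting the brass in compression and the steel in tension. With no external load the two internal forces are equal and opposite, magnitude P.
Setting the final lengths equal and cancelling L: (α₁ − α₂)ΔT = P/(A₁E₁) + P/(A₂E₂).
|α₁ − α₂|·ΔT = 7.5×10⁻⁶ × 124 = 0.00093.
1/(A₁E₁) + 1/(A₂E₂) = 1/(2400×102×10³) + 1/(675×200×10³) = 1.149×10⁻⁸ N⁻¹.
P = 0.00093 / 1.149×10⁻⁸ = 80920 N = 80.92 kN.
σ_{steel} = P/A₂ = 80920/675 = 119.9 MPa, tensile.

σ ≈ 120 MPa (tensile)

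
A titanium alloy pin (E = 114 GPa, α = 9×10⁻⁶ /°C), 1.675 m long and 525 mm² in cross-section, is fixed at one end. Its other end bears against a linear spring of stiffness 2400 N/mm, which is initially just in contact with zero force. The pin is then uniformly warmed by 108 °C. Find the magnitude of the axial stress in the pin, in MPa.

σ ≈ 6.97 MPa (compressive)

The unrestrained thermal change is αΔT L = 9×10⁻⁶ × 108 × 1675 = 1.628 mm.
Let P be the compressive force at the spring. The pin shortens elastically by PL/(AE) and the spring compresses by P/k; together these equal δ_free.
P [ L/(AE) + 1/k ] = δ_free → P [ 1675/(525×114×10³) + 1/(2400) ] = 1.628.
P = 1.628 / 0.0004447 = 3662 N.
σ = P/A = 3662/525 = 6.974 MPa.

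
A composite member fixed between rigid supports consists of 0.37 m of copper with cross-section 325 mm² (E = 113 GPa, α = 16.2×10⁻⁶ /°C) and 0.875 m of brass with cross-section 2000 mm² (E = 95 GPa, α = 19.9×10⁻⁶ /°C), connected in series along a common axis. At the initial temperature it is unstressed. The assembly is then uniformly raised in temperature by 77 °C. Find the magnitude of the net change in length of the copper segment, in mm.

Free thermal expansion of the whole bar: Σ αᵢΔT Lᵢ = 16.2×10⁻⁶×77×370 + 19.9×10⁻⁶×77×875 = 1.802 mm.
The walls prevent any net length change, so an axial force P (same in every segment) develops. Compatibility: P · Σ Lᵢ/(AᵢEᵢ) = δ_free.
The series flexibility is Σ Lᵢ/(AᵢEᵢ) = 370/(325×113×10³) + 875/(2000×95×10³) = 1.468×10⁻⁵ mm/N.
So P = 1.802 / 1.468×10⁻⁵ = 122.8 kN, compressive.
For the copper segment, free thermal change = 16.2×10⁻⁶×77×370 = 0.4615 mm and elastic change from P = 122800×370/(325×113×10³) = 1.237 mm; these oppose, so the net change is 0.775 mm (segment shortens).

|ΔL| ≈ 0.775 mm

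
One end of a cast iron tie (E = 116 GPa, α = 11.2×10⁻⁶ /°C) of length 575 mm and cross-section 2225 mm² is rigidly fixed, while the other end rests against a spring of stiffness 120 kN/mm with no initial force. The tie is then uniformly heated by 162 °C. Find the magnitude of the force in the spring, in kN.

If the spring were absent the tie would lengthen by αΔT L = 11.2×10⁻⁶ × 162 × 575 = 1.043 mm.
Let P be the compressive force at the spring. The tie shortens elastically by PL/(AE) and the spring compresses by P/k; together these equal δ_free.
P [ L/(AE) + 1/k ] = δ_free → P [ 575/(2225×116×10³) + 1/(120×10³) ] = 1.043.
P = 1.043 / 1.056×10⁻⁵ = 98780 N.

P ≈ 98.8 kN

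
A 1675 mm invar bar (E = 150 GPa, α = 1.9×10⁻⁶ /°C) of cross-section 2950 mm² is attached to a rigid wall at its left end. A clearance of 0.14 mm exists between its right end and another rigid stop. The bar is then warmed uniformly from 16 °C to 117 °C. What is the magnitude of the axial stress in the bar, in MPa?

Free thermal elongation = αΔT L = 1.9×10⁻⁶ × 101 × 1675 = 0.3214 mm.
The gap closes (δ_free > 0.14 mm) and the wall then resists a further 0.3214 − 0.14 = 0.1814 mm of expansion.
Compatibility: PL/(AE) = 0.1814 mm, so σ = P/A = E × (0.1814/1675) = 16.25 MPa.

σ ≈ 16.2 MPa (compressive)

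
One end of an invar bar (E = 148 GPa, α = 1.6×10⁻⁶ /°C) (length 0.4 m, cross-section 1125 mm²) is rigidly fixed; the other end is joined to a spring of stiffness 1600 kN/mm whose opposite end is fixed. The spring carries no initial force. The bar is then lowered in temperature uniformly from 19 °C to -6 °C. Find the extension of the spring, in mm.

δ ≈ 0.0033 mm

If the spring were absent the bar would shorten by αΔT L = 1.6×10⁻⁶ × 25 × 400 = 0.016 mm.
With a force P in the spring, the elastic change of the bar is PL/(AE) and that of the spring is P/k; compatibility requires their sum to equal δ_free.
P [ L/(AE) + 1/k ] = δ_free → P [ 400/(1125×148×10³) + 1/(1600×10³) ] = 0.016.
P = 0.016 / 3.027×10⁻⁶ = 5285 N.
Spring extension = P/k = 5285/(1600×10³) = 0.003303 mm.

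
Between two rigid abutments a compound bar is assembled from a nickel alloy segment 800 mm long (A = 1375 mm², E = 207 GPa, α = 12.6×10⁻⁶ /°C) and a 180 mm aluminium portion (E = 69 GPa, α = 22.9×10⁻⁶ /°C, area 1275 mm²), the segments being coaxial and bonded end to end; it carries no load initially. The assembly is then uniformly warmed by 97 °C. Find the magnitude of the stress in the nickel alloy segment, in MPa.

σ ≈ 206 MPa (compressive)

With the walls removed the bar would change length by δ_free = Σ αᵢΔT Lᵢ = 12.6×10⁻⁶×97×800 + 22.9×10⁻⁶×97×180 = 1.378 mm.
The walls prevent any net length change, so an axial force P (same in every segment) develops. Compatibility: P · Σ Lᵢ/(AᵢEᵢ) = δ_free.
The series flexibility is Σ Lᵢ/(AᵢEᵢ) = 800/(1375×207×10³) + 180/(1275×69×10³) = 4.857×10⁻⁶ mm/N.
So P = 1.378 / 4.857×10⁻⁶ = 283.6 kN, compressive.
σ_{nickel alloy} = P / A = 283600 / 1375 = 206.3 MPa.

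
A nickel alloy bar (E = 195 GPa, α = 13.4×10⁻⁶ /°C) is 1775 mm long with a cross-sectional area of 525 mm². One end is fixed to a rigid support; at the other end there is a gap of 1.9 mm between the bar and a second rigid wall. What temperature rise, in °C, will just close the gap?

The gap closes when αΔT L = 1.9 mm, since the bar is still unstressed at that instant.
So ΔT = g/(αL) = 1.9/(13.4×10⁻⁶ × 1775) = 79.88 °C.

ΔT ≈ 79.9 °C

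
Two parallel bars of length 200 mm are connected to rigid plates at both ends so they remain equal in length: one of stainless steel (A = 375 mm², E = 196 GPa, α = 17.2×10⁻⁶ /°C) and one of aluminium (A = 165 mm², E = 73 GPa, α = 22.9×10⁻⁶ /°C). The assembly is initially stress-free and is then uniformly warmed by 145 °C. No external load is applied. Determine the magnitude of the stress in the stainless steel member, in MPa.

σ ≈ 22.8 MPa (tensile)

Both members must finish at the same length. With the larger α, the aluminium tends to over-expand; the plates restrain it, putting the aluminium in compression and the stainless steel in tension. With no external load the two internal forces are equal and opposite, magnitude P.
Equating the net (thermal + elastic) strains gives |α₁ − α₂|·ΔT = P·[1/(A₁E₁) + 1/(A₂E₂)].
|α₁ − α₂|·ΔT = 5.7×10⁻⁶ × 145 = 0.0008265.
1/(A₁E₁) + 1/(A₂E₂) = 1/(375×196×10³) + 1/(165×73×10³) = 9.663×10⁻⁸ N⁻¹.
P = 0.0008265 / 9.663×10⁻⁸ = 8553 N = 8.553 kN.
σ_{stainless steel} = P/A₁ = 8553/375 = 22.81 MPa, tensile.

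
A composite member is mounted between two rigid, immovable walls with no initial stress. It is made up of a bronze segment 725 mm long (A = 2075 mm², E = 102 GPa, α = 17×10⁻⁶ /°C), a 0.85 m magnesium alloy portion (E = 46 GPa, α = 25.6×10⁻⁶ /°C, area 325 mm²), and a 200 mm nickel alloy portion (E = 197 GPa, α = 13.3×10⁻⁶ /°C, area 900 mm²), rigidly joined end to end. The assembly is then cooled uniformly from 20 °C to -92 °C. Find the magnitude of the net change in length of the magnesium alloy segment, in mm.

|ΔL| ≈ 1.37 mm

Free thermal contraction of the whole bar: Σ αᵢΔT Lᵢ = 17×10⁻⁶×112×725 + 25.6×10⁻⁶×112×850 + 13.3×10⁻⁶×112×200 = 4.115 mm.
The rigid supports impose zero overall length change; the single axial force P common to all segments must satisfy P Σ Lᵢ/(AᵢEᵢ) = δ_free.
The series flexibility is Σ Lᵢ/(AᵢEᵢ) = 725/(2075×102×10³) + 850/(325×46×10³) + 200/(900×197×10³) = 6.141×10⁻⁵ mm/N.
P = 4.115 / 6.141×10⁻⁵ = 67020 N = 67.02 kN, tensile.
For the magnesium alloy segment, free thermal change = 25.6×10⁻⁶×112×850 = 2.437 mm and elastic change from P = 67020×850/(325×46×10³) = 3.81 mm; these oppose, so the net change is 1.37 mm (segment lengthens).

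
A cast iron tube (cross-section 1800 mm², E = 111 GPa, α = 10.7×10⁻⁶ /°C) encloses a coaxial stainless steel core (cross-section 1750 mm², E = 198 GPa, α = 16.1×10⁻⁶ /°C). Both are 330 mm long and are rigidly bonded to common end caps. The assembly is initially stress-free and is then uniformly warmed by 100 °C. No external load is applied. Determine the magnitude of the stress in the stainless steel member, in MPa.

σ ≈ 39.1 MPa (compressive)

The stainless steel has the larger α, so on heating it would change length more than the cast iron if both were free. The rigid plates force a common final length, so the stainless steel is put into compression and the cast iron into tension, with equal and opposite forces P (no external load).
Compatibility of the two members (thermal + elastic change equal): (α₁ − α₂)ΔT = P·[1/(A₁E₁) + 1/(A₂E₂)].
|α₁ − α₂|·ΔT = 5.4×10⁻⁶ × 100 = 0.00054.
1/(A₁E₁) + 1/(A₂E₂) = 1/(1800×111×10³) + 1/(1750×198×10³) = 7.891×10⁻⁹ N⁻¹.
So P = 0.00054 / 7.891×10⁻⁹ = 68.43 kN.
σ_{stainless steel} = P/A₂ = 68430/1750 = 39.1 MPa, compressive.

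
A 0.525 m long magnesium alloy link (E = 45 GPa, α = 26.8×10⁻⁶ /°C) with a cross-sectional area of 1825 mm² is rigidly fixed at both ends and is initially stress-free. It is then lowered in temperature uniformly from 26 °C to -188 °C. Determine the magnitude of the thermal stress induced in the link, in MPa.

Because both ends are immovable the net strain is zero, and the suppressed thermal strain is αΔT = 26.8×10⁻⁶ × 214 = 5735.2×10⁻⁶.
Hence σ = E·αΔT = 45×10³ × 5735.2×10⁻⁶ = 258.1 MPa, tensile.

σ ≈ 258 MPa (tensile)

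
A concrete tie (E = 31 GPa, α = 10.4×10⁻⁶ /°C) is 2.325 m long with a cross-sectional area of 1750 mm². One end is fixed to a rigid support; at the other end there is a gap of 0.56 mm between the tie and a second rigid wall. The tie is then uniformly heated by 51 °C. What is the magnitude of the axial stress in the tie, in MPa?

σ ≈ 8.98 MPa (compressive)

Free thermal elongation = αΔT L = 10.4×10⁻⁶ × 51 × 2325 = 1.233 mm.
The gap closes (δ_free > 0.56 mm) and the wall then resists a further 1.233 − 0.56 = 0.6732 mm of expansion.
Compatibility: PL/(AE) = 0.6732 mm, so σ = P/A = E × (0.6732/2325) = 8.976 MPa.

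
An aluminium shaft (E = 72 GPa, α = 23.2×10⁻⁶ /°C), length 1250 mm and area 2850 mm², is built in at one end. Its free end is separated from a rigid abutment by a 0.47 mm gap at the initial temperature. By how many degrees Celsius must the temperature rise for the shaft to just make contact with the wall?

ΔT ≈ 16.2 °C

The gap closes when αΔT L = 0.47 mm, since the shaft is still unstressed at that instant.
So ΔT = g/(αL) = 0.47/(23.2×10⁻⁶ × 1250) = 16.21 °C.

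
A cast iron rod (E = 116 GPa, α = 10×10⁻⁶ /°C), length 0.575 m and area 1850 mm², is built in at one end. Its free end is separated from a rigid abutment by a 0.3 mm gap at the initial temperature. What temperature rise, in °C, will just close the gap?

ΔT ≈ 52.2 °C

The gap closes when αΔT L = 0.3 mm, since the rod is still unstressed at that instant.
ΔT = 0.3 / (10×10⁻⁶ × 575) = 52.17 °C.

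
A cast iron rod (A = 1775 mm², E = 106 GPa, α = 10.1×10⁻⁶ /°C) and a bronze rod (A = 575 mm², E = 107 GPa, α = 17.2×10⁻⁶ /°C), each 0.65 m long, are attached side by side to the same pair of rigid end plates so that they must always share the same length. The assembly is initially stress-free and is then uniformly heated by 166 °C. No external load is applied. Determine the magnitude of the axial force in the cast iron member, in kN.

Equilibrium of a rigid end plate with no external load gives equal and opposite internal forces ±P in the two members. Since α_{bronze} > α_{cast iron}, heating drives the bronze into compression and the cast iron into tension.
Compatibility of the two members (thermal + elastic change equal): (α₁ − α₂)ΔT = P·[1/(A₁E₁) + 1/(A₂E₂)].
|α₁ − α₂|·ΔT = 7.1×10⁻⁶ × 166 = 0.001179.
1/(A₁E₁) + 1/(A₂E₂) = 1/(1775×106×10³) + 1/(575×107×10³) = 2.157×10⁻⁸ N⁻¹.
So P = 0.001179 / 2.157×10⁻⁸ = 54.64 kN.

P ≈ 54.6 kN (tensile in the cast iron)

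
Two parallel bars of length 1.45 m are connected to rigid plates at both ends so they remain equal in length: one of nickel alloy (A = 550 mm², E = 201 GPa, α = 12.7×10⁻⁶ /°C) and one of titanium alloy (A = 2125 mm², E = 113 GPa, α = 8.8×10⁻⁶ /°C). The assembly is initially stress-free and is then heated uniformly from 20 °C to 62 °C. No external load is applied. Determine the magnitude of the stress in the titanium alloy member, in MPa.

Equilibrium of a rigid end plate with no external load gives equal and opposite internal forces ±P in the two members. Since α_{nickel alloy} > α_{titanium alloy}, heating drives the nickel alloy into compression and the titanium alloy into tension.
Equating the net (thermal + elastic) strains gives |α₁ − α₂|·ΔT = P·[1/(A₁E₁) + 1/(A₂E₂)].
|α₁ − α₂|·ΔT = 3.9×10⁻⁶ × 42 = 0.0001638.
1/(A₁E₁) + 1/(A₂E₂) = 1/(550×201×10³) + 1/(2125×113×10³) = 1.321×10⁻⁸ N⁻¹.
P = 0.0001638 / 1.321×10⁻⁸ = 12400 N = 12.4 kN.
σ_{titanium alloy} = P/A₂ = 12400/2125 = 5.835 MPa, tensile.

σ ≈ 5.84 MPa (tensile)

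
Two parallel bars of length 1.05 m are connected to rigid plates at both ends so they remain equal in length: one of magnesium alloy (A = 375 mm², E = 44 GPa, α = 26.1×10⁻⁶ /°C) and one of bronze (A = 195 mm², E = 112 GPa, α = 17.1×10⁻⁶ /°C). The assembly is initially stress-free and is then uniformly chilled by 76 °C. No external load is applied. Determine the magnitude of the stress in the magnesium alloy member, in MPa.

σ ≈ 17.1 MPa (tensile)

The magnesium alloy has the larger α, so on cooling it would change length more than the bronze if both were free. The rigid plates force a common final length, so the magnesium alloy is put into tension and the bronze into compression, with equal and opposite forces P (no external load).
Compatibility of the two members (thermal + elastic change equal): (α₁ − α₂)ΔT = P·[1/(A₁E₁) + 1/(A₂E₂)].
|α₁ − α₂|·ΔT = 9×10⁻⁶ × 76 = 0.000684.
1/(A₁E₁) + 1/(A₂E₂) = 1/(375×44×10³) + 1/(195×112×10³) = 1.064×10⁻⁷ N⁻¹.
P = 0.000684 / 1.064×10⁻⁷ = 6429 N = 6.429 kN.
σ_{magnesium alloy} = P/A₁ = 6429/375 = 17.14 MPa, tensile.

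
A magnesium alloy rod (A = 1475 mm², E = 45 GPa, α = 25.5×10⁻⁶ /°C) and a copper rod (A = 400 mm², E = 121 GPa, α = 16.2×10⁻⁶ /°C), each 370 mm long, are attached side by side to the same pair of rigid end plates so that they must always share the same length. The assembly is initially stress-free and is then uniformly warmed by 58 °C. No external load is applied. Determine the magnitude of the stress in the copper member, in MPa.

Equilibrium of a rigid end plate with no external load gives equal and opposite internal forces ±P in the two members. Since α_{magnesium alloy} > α_{copper}, heating drives the magnesium alloy into compression and the copper into tension.
Setting the final lengths equal and cancelling L: (α₁ − α₂)ΔT = P/(A₁E₁) + P/(A₂E₂).
|α₁ − α₂|·ΔT = 9.3×10⁻⁶ × 58 = 0.0005394.
1/(A₁E₁) + 1/(A₂E₂) = 1/(1475×45×10³) + 1/(400×121×10³) = 3.573×10⁻⁸ N⁻¹.
P = 0.0005394 / 3.573×10⁻⁸ = 15100 N = 15.1 kN.
σ_{copper} = P/A₂ = 15100/400 = 37.74 MPa, tensile.

σ ≈ 37.7 MPa (tensile)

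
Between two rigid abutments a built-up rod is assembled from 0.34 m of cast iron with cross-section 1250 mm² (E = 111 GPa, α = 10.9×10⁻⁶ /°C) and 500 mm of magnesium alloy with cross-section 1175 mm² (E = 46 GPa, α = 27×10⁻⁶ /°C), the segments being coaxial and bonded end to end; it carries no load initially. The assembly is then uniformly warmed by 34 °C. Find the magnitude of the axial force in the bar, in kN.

If the supports were absent, the total length change would be Σ αᵢΔT Lᵢ = 10.9×10⁻⁶×34×340 + 27×10⁻⁶×34×500 = 0.585 mm.
The rigid supports impose zero overall length change; the single axial force P common to all segments must satisfy P Σ Lᵢ/(AᵢEᵢ) = δ_free.
Σ Lᵢ/(AᵢEᵢ) = 340/(1250×111×10³) + 500/(1175×46×10³) = 1.17×10⁻⁵ mm/N.
So P = 0.585 / 1.17×10⁻⁵ = 50 kN, compressive.

P ≈ 50 kN (compressive)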